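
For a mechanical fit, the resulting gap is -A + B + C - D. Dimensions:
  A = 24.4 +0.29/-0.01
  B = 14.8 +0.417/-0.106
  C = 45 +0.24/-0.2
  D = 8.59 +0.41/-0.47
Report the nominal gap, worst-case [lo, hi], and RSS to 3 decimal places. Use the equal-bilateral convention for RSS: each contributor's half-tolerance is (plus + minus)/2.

Stack each dimension's contribution:
  -A: nom -24.400 → Σnom=-24.400; wc +0.010/-0.290 → slack +0.010/-0.290; half-tol=0.150, Σhalf²=0.022500
  +B: nom +14.800 → Σnom=-9.600; wc +0.417/-0.106 → slack +0.427/-0.396; half-tol=0.262, Σhalf²=0.090882
  +C: nom +45.000 → Σnom=35.400; wc +0.240/-0.200 → slack +0.667/-0.596; half-tol=0.220, Σhalf²=0.139282
  -D: nom -8.590 → Σnom=26.810; wc +0.470/-0.410 → slack +1.137/-1.006; half-tol=0.440, Σhalf²=0.332882
Nominal = 26.810. Worst-case = [26.810 - 1.006, 26.810 + 1.137] = [25.804, 27.947]. RSS = √0.332882 = 0.577.

nominal=26.810 wc=[25.804,27.947] rss=0.577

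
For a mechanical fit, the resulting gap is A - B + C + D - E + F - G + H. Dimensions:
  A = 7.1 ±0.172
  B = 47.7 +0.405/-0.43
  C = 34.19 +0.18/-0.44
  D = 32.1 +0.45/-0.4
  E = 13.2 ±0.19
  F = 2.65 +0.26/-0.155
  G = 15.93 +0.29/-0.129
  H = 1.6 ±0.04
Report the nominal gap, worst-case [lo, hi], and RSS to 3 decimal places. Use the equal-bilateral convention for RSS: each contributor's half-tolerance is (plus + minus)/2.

Stack each dimension's contribution:
  +A: nom +7.100 → Σnom=7.100; wc +0.172/-0.172 → slack +0.172/-0.172; half-tol=0.172, Σhalf²=0.029584
  -B: nom -47.700 → Σnom=-40.600; wc +0.430/-0.405 → slack +0.602/-0.577; half-tol=0.417, Σhalf²=0.203890
  +C: nom +34.190 → Σnom=-6.410; wc +0.180/-0.440 → slack +0.782/-1.017; half-tol=0.310, Σhalf²=0.299990
  +D: nom +32.100 → Σnom=25.690; wc +0.450/-0.400 → slack +1.232/-1.417; half-tol=0.425, Σhalf²=0.480615
  -E: nom -13.200 → Σnom=12.490; wc +0.190/-0.190 → slack +1.422/-1.607; half-tol=0.190, Σhalf²=0.516715
  +F: nom +2.650 → Σnom=15.140; wc +0.260/-0.155 → slack +1.682/-1.762; half-tol=0.208, Σhalf²=0.559772
  -G: nom -15.930 → Σnom=-0.790; wc +0.129/-0.290 → slack +1.811/-2.052; half-tol=0.209, Σhalf²=0.603662
  +H: nom +1.600 → Σnom=0.810; wc +0.040/-0.040 → slack +1.851/-2.092; half-tol=0.040, Σhalf²=0.605262
Nominal = 0.810. Worst-case = [0.810 - 2.092, 0.810 + 1.851] = [-1.282, 2.661]. RSS = √0.605262 = 0.778.

nominal=0.810 wc=[-1.282,2.661] rss=0.778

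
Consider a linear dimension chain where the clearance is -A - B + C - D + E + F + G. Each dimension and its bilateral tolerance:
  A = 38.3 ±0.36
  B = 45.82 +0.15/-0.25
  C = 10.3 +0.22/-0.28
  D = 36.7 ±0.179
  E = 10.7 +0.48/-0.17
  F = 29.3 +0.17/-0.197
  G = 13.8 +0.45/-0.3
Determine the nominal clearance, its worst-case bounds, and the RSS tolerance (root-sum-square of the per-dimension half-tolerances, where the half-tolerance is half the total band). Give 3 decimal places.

Stack each dimension's contribution:
  -A: nom -38.300 → Σnom=-38.300; wc +0.360/-0.360 → slack +0.360/-0.360; half-tol=0.360, Σhalf²=0.129600
  -B: nom -45.820 → Σnom=-84.120; wc +0.250/-0.150 → slack +0.610/-0.510; half-tol=0.200, Σhalf²=0.169600
  +C: nom +10.300 → Σnom=-73.820; wc +0.220/-0.280 → slack +0.830/-0.790; half-tol=0.250, Σhalf²=0.232100
  -D: nom -36.700 → Σnom=-110.520; wc +0.179/-0.179 → slack +1.009/-0.969; half-tol=0.179, Σhalf²=0.264141
  +E: nom +10.700 → Σnom=-99.820; wc +0.480/-0.170 → slack +1.489/-1.139; half-tol=0.325, Σhalf²=0.369766
  +F: nom +29.300 → Σnom=-70.520; wc +0.170/-0.197 → slack +1.659/-1.336; half-tol=0.183, Σhalf²=0.403438
  +G: nom +13.800 → Σnom=-56.720; wc +0.450/-0.300 → slack +2.109/-1.636; half-tol=0.375, Σhalf²=0.544063
Nominal = -56.720. Worst-case = [-56.720 - 1.636, -56.720 + 2.109] = [-58.356, -54.611]. RSS = √0.544063 = 0.738.

nominal=-56.720 wc=[-58.356,-54.611] rss=0.738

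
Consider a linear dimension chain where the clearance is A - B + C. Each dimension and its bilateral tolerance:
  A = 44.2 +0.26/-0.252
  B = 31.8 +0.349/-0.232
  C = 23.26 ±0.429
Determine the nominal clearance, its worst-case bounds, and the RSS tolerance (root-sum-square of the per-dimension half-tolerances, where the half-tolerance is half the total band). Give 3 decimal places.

nominal=35.660 wc=[34.630,36.581] rss=0.578

Stack each dimension's contribution:
  +A: nom +44.200 → Σnom=44.200; wc +0.260/-0.252 → slack +0.260/-0.252; half-tol=0.256, Σhalf²=0.065536
  -B: nom -31.800 → Σnom=12.400; wc +0.232/-0.349 → slack +0.492/-0.601; half-tol=0.290, Σhalf²=0.149926
  +C: nom +23.260 → Σnom=35.660; wc +0.429/-0.429 → slack +0.921/-1.030; half-tol=0.429, Σhalf²=0.333967
Nominal = 35.660. Worst-case = [35.660 - 1.030, 35.660 + 0.921] = [34.630, 36.581]. RSS = √0.333967 = 0.578.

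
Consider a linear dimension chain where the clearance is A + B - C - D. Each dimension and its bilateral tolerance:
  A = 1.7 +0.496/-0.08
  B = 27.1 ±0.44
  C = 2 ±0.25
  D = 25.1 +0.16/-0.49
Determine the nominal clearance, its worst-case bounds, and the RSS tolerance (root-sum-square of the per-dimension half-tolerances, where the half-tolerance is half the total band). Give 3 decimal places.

nominal=1.700 wc=[0.770,3.376] rss=0.667

Stack each dimension's contribution:
  +A: nom +1.700 → Σnom=1.700; wc +0.496/-0.080 → slack +0.496/-0.080; half-tol=0.288, Σhalf²=0.082944
  +B: nom +27.100 → Σnom=28.800; wc +0.440/-0.440 → slack +0.936/-0.520; half-tol=0.440, Σhalf²=0.276544
  -C: nom -2.000 → Σnom=26.800; wc +0.250/-0.250 → slack +1.186/-0.770; half-tol=0.250, Σhalf²=0.339044
  -D: nom -25.100 → Σnom=1.700; wc +0.490/-0.160 → slack +1.676/-0.930; half-tol=0.325, Σhalf²=0.444669
Nominal = 1.700. Worst-case = [1.700 - 0.930, 1.700 + 1.676] = [0.770, 3.376]. RSS = √0.444669 = 0.667.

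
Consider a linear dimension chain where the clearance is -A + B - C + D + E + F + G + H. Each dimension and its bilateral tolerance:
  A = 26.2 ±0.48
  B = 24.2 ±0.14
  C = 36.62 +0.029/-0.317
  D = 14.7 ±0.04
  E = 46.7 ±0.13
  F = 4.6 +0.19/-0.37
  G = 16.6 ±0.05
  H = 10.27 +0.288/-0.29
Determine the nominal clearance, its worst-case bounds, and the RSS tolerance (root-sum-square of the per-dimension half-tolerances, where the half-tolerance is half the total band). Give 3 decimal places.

nominal=54.250 wc=[52.721,55.885] rss=0.680

Stack each dimension's contribution:
  -A: nom -26.200 → Σnom=-26.200; wc +0.480/-0.480 → slack +0.480/-0.480; half-tol=0.480, Σhalf²=0.230400
  +B: nom +24.200 → Σnom=-2.000; wc +0.140/-0.140 → slack +0.620/-0.620; half-tol=0.140, Σhalf²=0.250000
  -C: nom -36.620 → Σnom=-38.620; wc +0.317/-0.029 → slack +0.937/-0.649; half-tol=0.173, Σhalf²=0.279929
  +D: nom +14.700 → Σnom=-23.920; wc +0.040/-0.040 → slack +0.977/-0.689; half-tol=0.040, Σhalf²=0.281529
  +E: nom +46.700 → Σnom=22.780; wc +0.130/-0.130 → slack +1.107/-0.819; half-tol=0.130, Σhalf²=0.298429
  +F: nom +4.600 → Σnom=27.380; wc +0.190/-0.370 → slack +1.297/-1.189; half-tol=0.280, Σhalf²=0.376829
  +G: nom +16.600 → Σnom=43.980; wc +0.050/-0.050 → slack +1.347/-1.239; half-tol=0.050, Σhalf²=0.379329
  +H: nom +10.270 → Σnom=54.250; wc +0.288/-0.290 → slack +1.635/-1.529; half-tol=0.289, Σhalf²=0.462850
Nominal = 54.250. Worst-case = [54.250 - 1.529, 54.250 + 1.635] = [52.721, 55.885]. RSS = √0.462850 = 0.680.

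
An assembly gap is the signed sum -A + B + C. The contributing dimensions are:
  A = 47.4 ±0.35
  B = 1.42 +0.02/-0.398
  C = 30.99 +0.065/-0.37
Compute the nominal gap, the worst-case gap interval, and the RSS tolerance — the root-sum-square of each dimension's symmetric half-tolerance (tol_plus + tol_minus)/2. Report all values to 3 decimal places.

nominal=-14.990 wc=[-16.108,-14.555] rss=0.462

Stack each dimension's contribution:
  -A: nom -47.400 → Σnom=-47.400; wc +0.350/-0.350 → slack +0.350/-0.350; half-tol=0.350, Σhalf²=0.122500
  +B: nom +1.420 → Σnom=-45.980; wc +0.020/-0.398 → slack +0.370/-0.748; half-tol=0.209, Σhalf²=0.166181
  +C: nom +30.990 → Σnom=-14.990; wc +0.065/-0.370 → slack +0.435/-1.118; half-tol=0.217, Σhalf²=0.213487
Nominal = -14.990. Worst-case = [-14.990 - 1.118, -14.990 + 0.435] = [-16.108, -14.555]. RSS = √0.213487 = 0.462.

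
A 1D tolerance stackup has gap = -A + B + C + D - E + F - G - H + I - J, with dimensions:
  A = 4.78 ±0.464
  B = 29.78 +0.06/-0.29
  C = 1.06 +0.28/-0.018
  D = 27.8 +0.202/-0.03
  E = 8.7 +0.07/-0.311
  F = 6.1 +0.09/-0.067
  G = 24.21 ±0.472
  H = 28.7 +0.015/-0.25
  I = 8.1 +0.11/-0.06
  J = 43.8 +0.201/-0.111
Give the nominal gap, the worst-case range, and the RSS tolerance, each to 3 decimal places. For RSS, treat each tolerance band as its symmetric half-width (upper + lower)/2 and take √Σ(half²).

Stack each dimension's contribution:
  -A: nom -4.780 → Σnom=-4.780; wc +0.464/-0.464 → slack +0.464/-0.464; half-tol=0.464, Σhalf²=0.215296
  +B: nom +29.780 → Σnom=25.000; wc +0.060/-0.290 → slack +0.524/-0.754; half-tol=0.175, Σhalf²=0.245921
  +C: nom +1.060 → Σnom=26.060; wc +0.280/-0.018 → slack +0.804/-0.772; half-tol=0.149, Σhalf²=0.268122
  +D: nom +27.800 → Σnom=53.860; wc +0.202/-0.030 → slack +1.006/-0.802; half-tol=0.116, Σhalf²=0.281578
  -E: nom -8.700 → Σnom=45.160; wc +0.311/-0.070 → slack +1.317/-0.872; half-tol=0.191, Σhalf²=0.317868
  +F: nom +6.100 → Σnom=51.260; wc +0.090/-0.067 → slack +1.407/-0.939; half-tol=0.079, Σhalf²=0.324031
  -G: nom -24.210 → Σnom=27.050; wc +0.472/-0.472 → slack +1.879/-1.411; half-tol=0.472, Σhalf²=0.546814
  -H: nom -28.700 → Σnom=-1.650; wc +0.250/-0.015 → slack +2.129/-1.426; half-tol=0.133, Σhalf²=0.564371
  +I: nom +8.100 → Σnom=6.450; wc +0.110/-0.060 → slack +2.239/-1.486; half-tol=0.085, Σhalf²=0.571596
  -J: nom -43.800 → Σnom=-37.350; wc +0.111/-0.201 → slack +2.350/-1.687; half-tol=0.156, Σhalf²=0.595932
Nominal = -37.350. Worst-case = [-37.350 - 1.687, -37.350 + 2.350] = [-39.037, -35.000]. RSS = √0.595932 = 0.772.

nominal=-37.350 wc=[-39.037,-35.000] rss=0.772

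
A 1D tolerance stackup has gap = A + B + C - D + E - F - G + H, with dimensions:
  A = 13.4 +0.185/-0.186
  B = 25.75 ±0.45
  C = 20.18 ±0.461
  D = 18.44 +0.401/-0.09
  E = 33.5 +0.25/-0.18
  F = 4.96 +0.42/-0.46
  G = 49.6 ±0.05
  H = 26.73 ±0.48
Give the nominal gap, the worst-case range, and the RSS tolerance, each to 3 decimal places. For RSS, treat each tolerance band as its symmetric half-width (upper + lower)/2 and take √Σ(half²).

nominal=46.560 wc=[43.932,48.986] rss=0.991

Stack each dimension's contribution:
  +A: nom +13.400 → Σnom=13.400; wc +0.185/-0.186 → slack +0.185/-0.186; half-tol=0.185, Σhalf²=0.034410
  +B: nom +25.750 → Σnom=39.150; wc +0.450/-0.450 → slack +0.635/-0.636; half-tol=0.450, Σhalf²=0.236910
  +C: nom +20.180 → Σnom=59.330; wc +0.461/-0.461 → slack +1.096/-1.097; half-tol=0.461, Σhalf²=0.449431
  -D: nom -18.440 → Σnom=40.890; wc +0.090/-0.401 → slack +1.186/-1.498; half-tol=0.245, Σhalf²=0.509702
  +E: nom +33.500 → Σnom=74.390; wc +0.250/-0.180 → slack +1.436/-1.678; half-tol=0.215, Σhalf²=0.555926
  -F: nom -4.960 → Σnom=69.430; wc +0.460/-0.420 → slack +1.896/-2.098; half-tol=0.440, Σhalf²=0.749526
  -G: nom -49.600 → Σnom=19.830; wc +0.050/-0.050 → slack +1.946/-2.148; half-tol=0.050, Σhalf²=0.752026
  +H: nom +26.730 → Σnom=46.560; wc +0.480/-0.480 → slack +2.426/-2.628; half-tol=0.480, Σhalf²=0.982426
Nominal = 46.560. Worst-case = [46.560 - 2.628, 46.560 + 2.426] = [43.932, 48.986]. RSS = √0.982426 = 0.991.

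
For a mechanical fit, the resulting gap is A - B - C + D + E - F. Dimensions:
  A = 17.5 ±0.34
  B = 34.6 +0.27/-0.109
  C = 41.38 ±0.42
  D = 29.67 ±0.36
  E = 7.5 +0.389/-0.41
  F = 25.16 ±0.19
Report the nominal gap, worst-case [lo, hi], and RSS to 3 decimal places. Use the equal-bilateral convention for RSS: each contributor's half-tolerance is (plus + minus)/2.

nominal=-46.470 wc=[-48.460,-44.662] rss=0.808

Stack each dimension's contribution:
  +A: nom +17.500 → Σnom=17.500; wc +0.340/-0.340 → slack +0.340/-0.340; half-tol=0.340, Σhalf²=0.115600
  -B: nom -34.600 → Σnom=-17.100; wc +0.109/-0.270 → slack +0.449/-0.610; half-tol=0.190, Σhalf²=0.151510
  -C: nom -41.380 → Σnom=-58.480; wc +0.420/-0.420 → slack +0.869/-1.030; half-tol=0.420, Σhalf²=0.327910
  +D: nom +29.670 → Σnom=-28.810; wc +0.360/-0.360 → slack +1.229/-1.390; half-tol=0.360, Σhalf²=0.457510
  +E: nom +7.500 → Σnom=-21.310; wc +0.389/-0.410 → slack +1.618/-1.800; half-tol=0.399, Σhalf²=0.617110
  -F: nom -25.160 → Σnom=-46.470; wc +0.190/-0.190 → slack +1.808/-1.990; half-tol=0.190, Σhalf²=0.653210
Nominal = -46.470. Worst-case = [-46.470 - 1.990, -46.470 + 1.808] = [-48.460, -44.662]. RSS = √0.653210 = 0.808.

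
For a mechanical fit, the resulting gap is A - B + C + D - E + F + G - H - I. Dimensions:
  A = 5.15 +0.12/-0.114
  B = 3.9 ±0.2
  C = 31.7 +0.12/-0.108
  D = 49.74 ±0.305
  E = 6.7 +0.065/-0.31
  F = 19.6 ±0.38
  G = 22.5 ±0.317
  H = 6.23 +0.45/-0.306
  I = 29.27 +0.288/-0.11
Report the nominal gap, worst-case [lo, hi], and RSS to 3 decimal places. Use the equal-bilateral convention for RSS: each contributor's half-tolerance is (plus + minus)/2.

Stack each dimension's contribution:
  +A: nom +5.150 → Σnom=5.150; wc +0.120/-0.114 → slack +0.120/-0.114; half-tol=0.117, Σhalf²=0.013689
  -B: nom -3.900 → Σnom=1.250; wc +0.200/-0.200 → slack +0.320/-0.314; half-tol=0.200, Σhalf²=0.053689
  +C: nom +31.700 → Σnom=32.950; wc +0.120/-0.108 → slack +0.440/-0.422; half-tol=0.114, Σhalf²=0.066685
  +D: nom +49.740 → Σnom=82.690; wc +0.305/-0.305 → slack +0.745/-0.727; half-tol=0.305, Σhalf²=0.159710
  -E: nom -6.700 → Σnom=75.990; wc +0.310/-0.065 → slack +1.055/-0.792; half-tol=0.188, Σhalf²=0.194866
  +F: nom +19.600 → Σnom=95.590; wc +0.380/-0.380 → slack +1.435/-1.172; half-tol=0.380, Σhalf²=0.339266
  +G: nom +22.500 → Σnom=118.090; wc +0.317/-0.317 → slack +1.752/-1.489; half-tol=0.317, Σhalf²=0.439755
  -H: nom -6.230 → Σnom=111.860; wc +0.306/-0.450 → slack +2.058/-1.939; half-tol=0.378, Σhalf²=0.582639
  -I: nom -29.270 → Σnom=82.590; wc +0.110/-0.288 → slack +2.168/-2.227; half-tol=0.199, Σhalf²=0.622240
Nominal = 82.590. Worst-case = [82.590 - 2.227, 82.590 + 2.168] = [80.363, 84.758]. RSS = √0.622240 = 0.789.

nominal=82.590 wc=[80.363,84.758] rss=0.789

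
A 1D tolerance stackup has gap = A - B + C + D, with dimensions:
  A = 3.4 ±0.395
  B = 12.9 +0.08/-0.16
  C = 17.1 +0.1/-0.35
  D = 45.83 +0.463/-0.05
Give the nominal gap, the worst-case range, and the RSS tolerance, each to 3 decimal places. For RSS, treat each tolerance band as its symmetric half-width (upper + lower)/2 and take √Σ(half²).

nominal=53.430 wc=[52.555,54.548] rss=0.536

Stack each dimension's contribution:
  +A: nom +3.400 → Σnom=3.400; wc +0.395/-0.395 → slack +0.395/-0.395; half-tol=0.395, Σhalf²=0.156025
  -B: nom -12.900 → Σnom=-9.500; wc +0.160/-0.080 → slack +0.555/-0.475; half-tol=0.120, Σhalf²=0.170425
  +C: nom +17.100 → Σnom=7.600; wc +0.100/-0.350 → slack +0.655/-0.825; half-tol=0.225, Σhalf²=0.221050
  +D: nom +45.830 → Σnom=53.430; wc +0.463/-0.050 → slack +1.118/-0.875; half-tol=0.257, Σhalf²=0.286842
Nominal = 53.430. Worst-case = [53.430 - 0.875, 53.430 + 1.118] = [52.555, 54.548]. RSS = √0.286842 = 0.536.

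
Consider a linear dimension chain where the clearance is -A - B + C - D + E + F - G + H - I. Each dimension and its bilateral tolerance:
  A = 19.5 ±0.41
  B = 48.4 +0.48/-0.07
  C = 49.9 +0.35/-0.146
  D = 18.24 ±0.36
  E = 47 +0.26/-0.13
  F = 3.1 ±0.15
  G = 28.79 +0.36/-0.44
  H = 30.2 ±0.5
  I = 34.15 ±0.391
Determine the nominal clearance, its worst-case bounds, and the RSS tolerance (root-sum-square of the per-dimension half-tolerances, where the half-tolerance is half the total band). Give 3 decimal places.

nominal=-18.880 wc=[-21.807,-15.949] rss=1.029

Stack each dimension's contribution:
  -A: nom -19.500 → Σnom=-19.500; wc +0.410/-0.410 → slack +0.410/-0.410; half-tol=0.410, Σhalf²=0.168100
  -B: nom -48.400 → Σnom=-67.900; wc +0.070/-0.480 → slack +0.480/-0.890; half-tol=0.275, Σhalf²=0.243725
  +C: nom +49.900 → Σnom=-18.000; wc +0.350/-0.146 → slack +0.830/-1.036; half-tol=0.248, Σhalf²=0.305229
  -D: nom -18.240 → Σnom=-36.240; wc +0.360/-0.360 → slack +1.190/-1.396; half-tol=0.360, Σhalf²=0.434829
  +E: nom +47.000 → Σnom=10.760; wc +0.260/-0.130 → slack +1.450/-1.526; half-tol=0.195, Σhalf²=0.472854
  +F: nom +3.100 → Σnom=13.860; wc +0.150/-0.150 → slack +1.600/-1.676; half-tol=0.150, Σhalf²=0.495354
  -G: nom -28.790 → Σnom=-14.930; wc +0.440/-0.360 → slack +2.040/-2.036; half-tol=0.400, Σhalf²=0.655354
  +H: nom +30.200 → Σnom=15.270; wc +0.500/-0.500 → slack +2.540/-2.536; half-tol=0.500, Σhalf²=0.905354
  -I: nom -34.150 → Σnom=-18.880; wc +0.391/-0.391 → slack +2.931/-2.927; half-tol=0.391, Σhalf²=1.058235
Nominal = -18.880. Worst-case = [-18.880 - 2.927, -18.880 + 2.931] = [-21.807, -15.949]. RSS = √1.058235 = 1.029.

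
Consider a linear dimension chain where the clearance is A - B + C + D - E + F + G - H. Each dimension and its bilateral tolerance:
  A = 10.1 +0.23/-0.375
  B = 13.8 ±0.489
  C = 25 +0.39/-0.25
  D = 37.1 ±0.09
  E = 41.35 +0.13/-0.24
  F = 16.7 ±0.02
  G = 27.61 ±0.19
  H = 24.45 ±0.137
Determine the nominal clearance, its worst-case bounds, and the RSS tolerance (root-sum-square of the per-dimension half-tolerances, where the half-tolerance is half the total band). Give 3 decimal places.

nominal=36.910 wc=[35.229,38.696] rss=0.728

Stack each dimension's contribution:
  +A: nom +10.100 → Σnom=10.100; wc +0.230/-0.375 → slack +0.230/-0.375; half-tol=0.302, Σhalf²=0.091506
  -B: nom -13.800 → Σnom=-3.700; wc +0.489/-0.489 → slack +0.719/-0.864; half-tol=0.489, Σhalf²=0.330627
  +C: nom +25.000 → Σnom=21.300; wc +0.390/-0.250 → slack +1.109/-1.114; half-tol=0.320, Σhalf²=0.433027
  +D: nom +37.100 → Σnom=58.400; wc +0.090/-0.090 → slack +1.199/-1.204; half-tol=0.090, Σhalf²=0.441127
  -E: nom -41.350 → Σnom=17.050; wc +0.240/-0.130 → slack +1.439/-1.334; half-tol=0.185, Σhalf²=0.475352
  +F: nom +16.700 → Σnom=33.750; wc +0.020/-0.020 → slack +1.459/-1.354; half-tol=0.020, Σhalf²=0.475752
  +G: nom +27.610 → Σnom=61.360; wc +0.190/-0.190 → slack +1.649/-1.544; half-tol=0.190, Σhalf²=0.511852
  -H: nom -24.450 → Σnom=36.910; wc +0.137/-0.137 → slack +1.786/-1.681; half-tol=0.137, Σhalf²=0.530621
Nominal = 36.910. Worst-case = [36.910 - 1.681, 36.910 + 1.786] = [35.229, 38.696]. RSS = √0.530621 = 0.728.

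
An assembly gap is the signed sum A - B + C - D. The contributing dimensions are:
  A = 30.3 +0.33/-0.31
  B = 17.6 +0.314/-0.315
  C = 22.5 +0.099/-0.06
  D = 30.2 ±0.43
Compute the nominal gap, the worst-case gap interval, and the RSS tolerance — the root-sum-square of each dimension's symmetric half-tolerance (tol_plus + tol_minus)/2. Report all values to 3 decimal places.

Stack each dimension's contribution:
  +A: nom +30.300 → Σnom=30.300; wc +0.330/-0.310 → slack +0.330/-0.310; half-tol=0.320, Σhalf²=0.102400
  -B: nom -17.600 → Σnom=12.700; wc +0.315/-0.314 → slack +0.645/-0.624; half-tol=0.315, Σhalf²=0.201310
  +C: nom +22.500 → Σnom=35.200; wc +0.099/-0.060 → slack +0.744/-0.684; half-tol=0.080, Σhalf²=0.207631
  -D: nom -30.200 → Σnom=5.000; wc +0.430/-0.430 → slack +1.174/-1.114; half-tol=0.430, Σhalf²=0.392531
Nominal = 5.000. Worst-case = [5.000 - 1.114, 5.000 + 1.174] = [3.886, 6.174]. RSS = √0.392531 = 0.627.

nominal=5.000 wc=[3.886,6.174] rss=0.627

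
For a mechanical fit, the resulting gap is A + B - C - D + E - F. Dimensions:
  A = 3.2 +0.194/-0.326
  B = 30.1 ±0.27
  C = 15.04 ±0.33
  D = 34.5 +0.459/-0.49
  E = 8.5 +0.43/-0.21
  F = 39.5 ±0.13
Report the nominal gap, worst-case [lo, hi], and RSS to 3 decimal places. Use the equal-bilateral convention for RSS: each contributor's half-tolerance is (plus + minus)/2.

Stack each dimension's contribution:
  +A: nom +3.200 → Σnom=3.200; wc +0.194/-0.326 → slack +0.194/-0.326; half-tol=0.260, Σhalf²=0.067600
  +B: nom +30.100 → Σnom=33.300; wc +0.270/-0.270 → slack +0.464/-0.596; half-tol=0.270, Σhalf²=0.140500
  -C: nom -15.040 → Σnom=18.260; wc +0.330/-0.330 → slack +0.794/-0.926; half-tol=0.330, Σhalf²=0.249400
  -D: nom -34.500 → Σnom=-16.240; wc +0.490/-0.459 → slack +1.284/-1.385; half-tol=0.475, Σhalf²=0.474550
  +E: nom +8.500 → Σnom=-7.740; wc +0.430/-0.210 → slack +1.714/-1.595; half-tol=0.320, Σhalf²=0.576950
  -F: nom -39.500 → Σnom=-47.240; wc +0.130/-0.130 → slack +1.844/-1.725; half-tol=0.130, Σhalf²=0.593850
Nominal = -47.240. Worst-case = [-47.240 - 1.725, -47.240 + 1.844] = [-48.965, -45.396]. RSS = √0.593850 = 0.771.

nominal=-47.240 wc=[-48.965,-45.396] rss=0.771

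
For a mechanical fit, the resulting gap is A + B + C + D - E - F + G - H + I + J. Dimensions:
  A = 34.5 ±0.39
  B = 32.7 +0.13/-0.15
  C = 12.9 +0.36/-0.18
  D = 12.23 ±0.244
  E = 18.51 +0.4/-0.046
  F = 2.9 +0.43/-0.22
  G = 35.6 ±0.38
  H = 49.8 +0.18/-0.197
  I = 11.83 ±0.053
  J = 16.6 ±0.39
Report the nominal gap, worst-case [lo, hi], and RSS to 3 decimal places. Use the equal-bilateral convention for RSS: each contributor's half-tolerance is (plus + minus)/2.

nominal=85.150 wc=[82.353,87.560] rss=0.891

Stack each dimension's contribution:
  +A: nom +34.500 → Σnom=34.500; wc +0.390/-0.390 → slack +0.390/-0.390; half-tol=0.390, Σhalf²=0.152100
  +B: nom +32.700 → Σnom=67.200; wc +0.130/-0.150 → slack +0.520/-0.540; half-tol=0.140, Σhalf²=0.171700
  +C: nom +12.900 → Σnom=80.100; wc +0.360/-0.180 → slack +0.880/-0.720; half-tol=0.270, Σhalf²=0.244600
  +D: nom +12.230 → Σnom=92.330; wc +0.244/-0.244 → slack +1.124/-0.964; half-tol=0.244, Σhalf²=0.304136
  -E: nom -18.510 → Σnom=73.820; wc +0.046/-0.400 → slack +1.170/-1.364; half-tol=0.223, Σhalf²=0.353865
  -F: nom -2.900 → Σnom=70.920; wc +0.220/-0.430 → slack +1.390/-1.794; half-tol=0.325, Σhalf²=0.459490
  +G: nom +35.600 → Σnom=106.520; wc +0.380/-0.380 → slack +1.770/-2.174; half-tol=0.380, Σhalf²=0.603890
  -H: nom -49.800 → Σnom=56.720; wc +0.197/-0.180 → slack +1.967/-2.354; half-tol=0.189, Σhalf²=0.639422
  +I: nom +11.830 → Σnom=68.550; wc +0.053/-0.053 → slack +2.020/-2.407; half-tol=0.053, Σhalf²=0.642231
  +J: nom +16.600 → Σnom=85.150; wc +0.390/-0.390 → slack +2.410/-2.797; half-tol=0.390, Σhalf²=0.794331
Nominal = 85.150. Worst-case = [85.150 - 2.797, 85.150 + 2.410] = [82.353, 87.560]. RSS = √0.794331 = 0.891.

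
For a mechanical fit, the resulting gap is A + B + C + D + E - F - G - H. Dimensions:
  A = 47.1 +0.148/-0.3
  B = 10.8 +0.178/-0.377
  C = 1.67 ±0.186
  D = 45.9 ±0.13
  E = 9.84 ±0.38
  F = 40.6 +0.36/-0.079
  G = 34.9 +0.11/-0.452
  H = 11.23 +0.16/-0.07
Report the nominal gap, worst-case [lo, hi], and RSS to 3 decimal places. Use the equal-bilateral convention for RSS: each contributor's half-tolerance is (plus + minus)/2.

Stack each dimension's contribution:
  +A: nom +47.100 → Σnom=47.100; wc +0.148/-0.300 → slack +0.148/-0.300; half-tol=0.224, Σhalf²=0.050176
  +B: nom +10.800 → Σnom=57.900; wc +0.178/-0.377 → slack +0.326/-0.677; half-tol=0.277, Σhalf²=0.127182
  +C: nom +1.670 → Σnom=59.570; wc +0.186/-0.186 → slack +0.512/-0.863; half-tol=0.186, Σhalf²=0.161778
  +D: nom +45.900 → Σnom=105.470; wc +0.130/-0.130 → slack +0.642/-0.993; half-tol=0.130, Σhalf²=0.178678
  +E: nom +9.840 → Σnom=115.310; wc +0.380/-0.380 → slack +1.022/-1.373; half-tol=0.380, Σhalf²=0.323078
  -F: nom -40.600 → Σnom=74.710; wc +0.079/-0.360 → slack +1.101/-1.733; half-tol=0.220, Σhalf²=0.371258
  -G: nom -34.900 → Σnom=39.810; wc +0.452/-0.110 → slack +1.553/-1.843; half-tol=0.281, Σhalf²=0.450219
  -H: nom -11.230 → Σnom=28.580; wc +0.070/-0.160 → slack +1.623/-2.003; half-tol=0.115, Σhalf²=0.463444
Nominal = 28.580. Worst-case = [28.580 - 2.003, 28.580 + 1.623] = [26.577, 30.203]. RSS = √0.463444 = 0.681.

nominal=28.580 wc=[26.577,30.203] rss=0.681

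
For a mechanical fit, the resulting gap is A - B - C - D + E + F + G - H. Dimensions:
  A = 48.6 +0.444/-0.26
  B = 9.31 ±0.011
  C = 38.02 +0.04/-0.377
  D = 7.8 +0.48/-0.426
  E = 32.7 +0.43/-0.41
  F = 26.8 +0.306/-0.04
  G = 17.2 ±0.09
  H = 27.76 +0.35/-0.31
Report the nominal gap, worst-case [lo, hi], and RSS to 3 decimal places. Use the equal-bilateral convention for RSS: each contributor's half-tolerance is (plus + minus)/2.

Stack each dimension's contribution:
  +A: nom +48.600 → Σnom=48.600; wc +0.444/-0.260 → slack +0.444/-0.260; half-tol=0.352, Σhalf²=0.123904
  -B: nom -9.310 → Σnom=39.290; wc +0.011/-0.011 → slack +0.455/-0.271; half-tol=0.011, Σhalf²=0.124025
  -C: nom -38.020 → Σnom=1.270; wc +0.377/-0.040 → slack +0.832/-0.311; half-tol=0.208, Σhalf²=0.167497
  -D: nom -7.800 → Σnom=-6.530; wc +0.426/-0.480 → slack +1.258/-0.791; half-tol=0.453, Σhalf²=0.372706
  +E: nom +32.700 → Σnom=26.170; wc +0.430/-0.410 → slack +1.688/-1.201; half-tol=0.420, Σhalf²=0.549106
  +F: nom +26.800 → Σnom=52.970; wc +0.306/-0.040 → slack +1.994/-1.241; half-tol=0.173, Σhalf²=0.579035
  +G: nom +17.200 → Σnom=70.170; wc +0.090/-0.090 → slack +2.084/-1.331; half-tol=0.090, Σhalf²=0.587135
  -H: nom -27.760 → Σnom=42.410; wc +0.310/-0.350 → slack +2.394/-1.681; half-tol=0.330, Σhalf²=0.696035
Nominal = 42.410. Worst-case = [42.410 - 1.681, 42.410 + 2.394] = [40.729, 44.804]. RSS = √0.696035 = 0.834.

nominal=42.410 wc=[40.729,44.804] rss=0.834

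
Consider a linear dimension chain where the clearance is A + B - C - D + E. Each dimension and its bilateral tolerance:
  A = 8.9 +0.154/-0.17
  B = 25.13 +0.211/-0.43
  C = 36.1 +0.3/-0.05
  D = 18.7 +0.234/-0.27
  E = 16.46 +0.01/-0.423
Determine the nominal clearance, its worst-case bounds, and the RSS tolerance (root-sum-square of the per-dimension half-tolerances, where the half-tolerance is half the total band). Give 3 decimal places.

Stack each dimension's contribution:
  +A: nom +8.900 → Σnom=8.900; wc +0.154/-0.170 → slack +0.154/-0.170; half-tol=0.162, Σhalf²=0.026244
  +B: nom +25.130 → Σnom=34.030; wc +0.211/-0.430 → slack +0.365/-0.600; half-tol=0.321, Σhalf²=0.128964
  -C: nom -36.100 → Σnom=-2.070; wc +0.050/-0.300 → slack +0.415/-0.900; half-tol=0.175, Σhalf²=0.159589
  -D: nom -18.700 → Σnom=-20.770; wc +0.270/-0.234 → slack +0.685/-1.134; half-tol=0.252, Σhalf²=0.223093
  +E: nom +16.460 → Σnom=-4.310; wc +0.010/-0.423 → slack +0.695/-1.557; half-tol=0.216, Σhalf²=0.269965
Nominal = -4.310. Worst-case = [-4.310 - 1.557, -4.310 + 0.695] = [-5.867, -3.615]. RSS = √0.269965 = 0.520.

nominal=-4.310 wc=[-5.867,-3.615] rss=0.520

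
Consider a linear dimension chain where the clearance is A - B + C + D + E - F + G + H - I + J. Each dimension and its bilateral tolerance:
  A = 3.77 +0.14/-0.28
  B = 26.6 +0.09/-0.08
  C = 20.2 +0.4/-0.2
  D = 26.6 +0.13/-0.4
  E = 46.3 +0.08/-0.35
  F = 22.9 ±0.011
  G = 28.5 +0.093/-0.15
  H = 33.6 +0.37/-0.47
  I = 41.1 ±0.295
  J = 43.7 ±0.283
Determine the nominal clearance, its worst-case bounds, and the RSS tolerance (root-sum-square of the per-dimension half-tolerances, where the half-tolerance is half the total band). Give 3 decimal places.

Stack each dimension's contribution:
  +A: nom +3.770 → Σnom=3.770; wc +0.140/-0.280 → slack +0.140/-0.280; half-tol=0.210, Σhalf²=0.044100
  -B: nom -26.600 → Σnom=-22.830; wc +0.080/-0.090 → slack +0.220/-0.370; half-tol=0.085, Σhalf²=0.051325
  +C: nom +20.200 → Σnom=-2.630; wc +0.400/-0.200 → slack +0.620/-0.570; half-tol=0.300, Σhalf²=0.141325
  +D: nom +26.600 → Σnom=23.970; wc +0.130/-0.400 → slack +0.750/-0.970; half-tol=0.265, Σhalf²=0.211550
  +E: nom +46.300 → Σnom=70.270; wc +0.080/-0.350 → slack +0.830/-1.320; half-tol=0.215, Σhalf²=0.257775
  -F: nom -22.900 → Σnom=47.370; wc +0.011/-0.011 → slack +0.841/-1.331; half-tol=0.011, Σhalf²=0.257896
  +G: nom +28.500 → Σnom=75.870; wc +0.093/-0.150 → slack +0.934/-1.481; half-tol=0.121, Σhalf²=0.272658
  +H: nom +33.600 → Σnom=109.470; wc +0.370/-0.470 → slack +1.304/-1.951; half-tol=0.420, Σhalf²=0.449058
  -I: nom -41.100 → Σnom=68.370; wc +0.295/-0.295 → slack +1.599/-2.246; half-tol=0.295, Σhalf²=0.536083
  +J: nom +43.700 → Σnom=112.070; wc +0.283/-0.283 → slack +1.882/-2.529; half-tol=0.283, Σhalf²=0.616172
Nominal = 112.070. Worst-case = [112.070 - 2.529, 112.070 + 1.882] = [109.541, 113.952]. RSS = √0.616172 = 0.785.

nominal=112.070 wc=[109.541,113.952] rss=0.785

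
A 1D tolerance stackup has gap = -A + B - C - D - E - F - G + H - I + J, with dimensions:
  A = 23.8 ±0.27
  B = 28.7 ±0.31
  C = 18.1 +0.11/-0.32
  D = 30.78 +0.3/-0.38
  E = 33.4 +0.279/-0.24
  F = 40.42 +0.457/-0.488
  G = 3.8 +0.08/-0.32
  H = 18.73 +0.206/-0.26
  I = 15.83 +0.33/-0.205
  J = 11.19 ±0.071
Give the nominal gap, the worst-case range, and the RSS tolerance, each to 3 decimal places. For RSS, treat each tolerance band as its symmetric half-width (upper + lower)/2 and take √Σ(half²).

Stack each dimension's contribution:
  -A: nom -23.800 → Σnom=-23.800; wc +0.270/-0.270 → slack +0.270/-0.270; half-tol=0.270, Σhalf²=0.072900
  +B: nom +28.700 → Σnom=4.900; wc +0.310/-0.310 → slack +0.580/-0.580; half-tol=0.310, Σhalf²=0.169000
  -C: nom -18.100 → Σnom=-13.200; wc +0.320/-0.110 → slack +0.900/-0.690; half-tol=0.215, Σhalf²=0.215225
  -D: nom -30.780 → Σnom=-43.980; wc +0.380/-0.300 → slack +1.280/-0.990; half-tol=0.340, Σhalf²=0.330825
  -E: nom -33.400 → Σnom=-77.380; wc +0.240/-0.279 → slack +1.520/-1.269; half-tol=0.260, Σhalf²=0.398165
  -F: nom -40.420 → Σnom=-117.800; wc +0.488/-0.457 → slack +2.008/-1.726; half-tol=0.473, Σhalf²=0.621421
  -G: nom -3.800 → Σnom=-121.600; wc +0.320/-0.080 → slack +2.328/-1.806; half-tol=0.200, Σhalf²=0.661421
  +H: nom +18.730 → Σnom=-102.870; wc +0.206/-0.260 → slack +2.534/-2.066; half-tol=0.233, Σhalf²=0.715711
  -I: nom -15.830 → Σnom=-118.700; wc +0.205/-0.330 → slack +2.739/-2.396; half-tol=0.268, Σhalf²=0.787267
  +J: nom +11.190 → Σnom=-107.510; wc +0.071/-0.071 → slack +2.810/-2.467; half-tol=0.071, Σhalf²=0.792308
Nominal = -107.510. Worst-case = [-107.510 - 2.467, -107.510 + 2.810] = [-109.977, -104.700]. RSS = √0.792308 = 0.890.

nominal=-107.510 wc=[-109.977,-104.700] rss=0.890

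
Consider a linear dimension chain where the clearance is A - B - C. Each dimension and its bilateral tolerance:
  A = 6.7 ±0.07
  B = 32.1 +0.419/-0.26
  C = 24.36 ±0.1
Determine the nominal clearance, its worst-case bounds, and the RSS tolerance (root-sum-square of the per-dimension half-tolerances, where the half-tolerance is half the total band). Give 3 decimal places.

Stack each dimension's contribution:
  +A: nom +6.700 → Σnom=6.700; wc +0.070/-0.070 → slack +0.070/-0.070; half-tol=0.070, Σhalf²=0.004900
  -B: nom -32.100 → Σnom=-25.400; wc +0.260/-0.419 → slack +0.330/-0.489; half-tol=0.340, Σhalf²=0.120160
  -C: nom -24.360 → Σnom=-49.760; wc +0.100/-0.100 → slack +0.430/-0.589; half-tol=0.100, Σhalf²=0.130160
Nominal = -49.760. Worst-case = [-49.760 - 0.589, -49.760 + 0.430] = [-50.349, -49.330]. RSS = √0.130160 = 0.361.

nominal=-49.760 wc=[-50.349,-49.330] rss=0.361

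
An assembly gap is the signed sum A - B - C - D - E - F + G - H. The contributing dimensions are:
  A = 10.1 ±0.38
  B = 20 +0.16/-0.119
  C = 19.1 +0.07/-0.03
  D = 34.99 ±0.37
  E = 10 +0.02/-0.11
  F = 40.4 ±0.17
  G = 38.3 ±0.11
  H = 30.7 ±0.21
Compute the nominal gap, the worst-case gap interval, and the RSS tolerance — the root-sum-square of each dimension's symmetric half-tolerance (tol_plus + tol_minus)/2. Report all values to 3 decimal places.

Stack each dimension's contribution:
  +A: nom +10.100 → Σnom=10.100; wc +0.380/-0.380 → slack +0.380/-0.380; half-tol=0.380, Σhalf²=0.144400
  -B: nom -20.000 → Σnom=-9.900; wc +0.119/-0.160 → slack +0.499/-0.540; half-tol=0.140, Σhalf²=0.163860
  -C: nom -19.100 → Σnom=-29.000; wc +0.030/-0.070 → slack +0.529/-0.610; half-tol=0.050, Σhalf²=0.166360
  -D: nom -34.990 → Σnom=-63.990; wc +0.370/-0.370 → slack +0.899/-0.980; half-tol=0.370, Σhalf²=0.303260
  -E: nom -10.000 → Σnom=-73.990; wc +0.110/-0.020 → slack +1.009/-1.000; half-tol=0.065, Σhalf²=0.307485
  -F: nom -40.400 → Σnom=-114.390; wc +0.170/-0.170 → slack +1.179/-1.170; half-tol=0.170, Σhalf²=0.336385
  +G: nom +38.300 → Σnom=-76.090; wc +0.110/-0.110 → slack +1.289/-1.280; half-tol=0.110, Σhalf²=0.348485
  -H: nom -30.700 → Σnom=-106.790; wc +0.210/-0.210 → slack +1.499/-1.490; half-tol=0.210, Σhalf²=0.392585
Nominal = -106.790. Worst-case = [-106.790 - 1.490, -106.790 + 1.499] = [-108.280, -105.291]. RSS = √0.392585 = 0.627.

nominal=-106.790 wc=[-108.280,-105.291] rss=0.627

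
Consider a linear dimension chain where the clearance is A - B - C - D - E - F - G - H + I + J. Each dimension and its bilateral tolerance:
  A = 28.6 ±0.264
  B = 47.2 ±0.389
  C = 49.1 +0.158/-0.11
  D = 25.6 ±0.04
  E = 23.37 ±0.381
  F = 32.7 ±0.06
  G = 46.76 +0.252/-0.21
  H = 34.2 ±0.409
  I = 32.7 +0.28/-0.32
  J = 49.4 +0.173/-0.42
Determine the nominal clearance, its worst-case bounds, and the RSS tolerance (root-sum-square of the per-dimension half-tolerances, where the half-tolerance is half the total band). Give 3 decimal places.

Stack each dimension's contribution:
  +A: nom +28.600 → Σnom=28.600; wc +0.264/-0.264 → slack +0.264/-0.264; half-tol=0.264, Σhalf²=0.069696
  -B: nom -47.200 → Σnom=-18.600; wc +0.389/-0.389 → slack +0.653/-0.653; half-tol=0.389, Σhalf²=0.221017
  -C: nom -49.100 → Σnom=-67.700; wc +0.110/-0.158 → slack +0.763/-0.811; half-tol=0.134, Σhalf²=0.238973
  -D: nom -25.600 → Σnom=-93.300; wc +0.040/-0.040 → slack +0.803/-0.851; half-tol=0.040, Σhalf²=0.240573
  -E: nom -23.370 → Σnom=-116.670; wc +0.381/-0.381 → slack +1.184/-1.232; half-tol=0.381, Σhalf²=0.385734
  -F: nom -32.700 → Σnom=-149.370; wc +0.060/-0.060 → slack +1.244/-1.292; half-tol=0.060, Σhalf²=0.389334
  -G: nom -46.760 → Σnom=-196.130; wc +0.210/-0.252 → slack +1.454/-1.544; half-tol=0.231, Σhalf²=0.442695
  -H: nom -34.200 → Σnom=-230.330; wc +0.409/-0.409 → slack +1.863/-1.953; half-tol=0.409, Σhalf²=0.609976
  +I: nom +32.700 → Σnom=-197.630; wc +0.280/-0.320 → slack +2.143/-2.273; half-tol=0.300, Σhalf²=0.699976
  +J: nom +49.400 → Σnom=-148.230; wc +0.173/-0.420 → slack +2.316/-2.693; half-tol=0.296, Σhalf²=0.787888
Nominal = -148.230. Worst-case = [-148.230 - 2.693, -148.230 + 2.316] = [-150.923, -145.914]. RSS = √0.787888 = 0.888.

nominal=-148.230 wc=[-150.923,-145.914] rss=0.888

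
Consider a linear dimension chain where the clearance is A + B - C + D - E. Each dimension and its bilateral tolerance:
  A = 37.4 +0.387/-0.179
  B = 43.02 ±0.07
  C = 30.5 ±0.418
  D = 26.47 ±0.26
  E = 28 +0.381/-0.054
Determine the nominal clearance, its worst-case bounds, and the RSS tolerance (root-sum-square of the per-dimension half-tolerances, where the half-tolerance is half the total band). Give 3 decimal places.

nominal=48.390 wc=[47.082,49.579] rss=0.612

Stack each dimension's contribution:
  +A: nom +37.400 → Σnom=37.400; wc +0.387/-0.179 → slack +0.387/-0.179; half-tol=0.283, Σhalf²=0.080089
  +B: nom +43.020 → Σnom=80.420; wc +0.070/-0.070 → slack +0.457/-0.249; half-tol=0.070, Σhalf²=0.084989
  -C: nom -30.500 → Σnom=49.920; wc +0.418/-0.418 → slack +0.875/-0.667; half-tol=0.418, Σhalf²=0.259713
  +D: nom +26.470 → Σnom=76.390; wc +0.260/-0.260 → slack +1.135/-0.927; half-tol=0.260, Σhalf²=0.327313
  -E: nom -28.000 → Σnom=48.390; wc +0.054/-0.381 → slack +1.189/-1.308; half-tol=0.217, Σhalf²=0.374619
Nominal = 48.390. Worst-case = [48.390 - 1.308, 48.390 + 1.189] = [47.082, 49.579]. RSS = √0.374619 = 0.612.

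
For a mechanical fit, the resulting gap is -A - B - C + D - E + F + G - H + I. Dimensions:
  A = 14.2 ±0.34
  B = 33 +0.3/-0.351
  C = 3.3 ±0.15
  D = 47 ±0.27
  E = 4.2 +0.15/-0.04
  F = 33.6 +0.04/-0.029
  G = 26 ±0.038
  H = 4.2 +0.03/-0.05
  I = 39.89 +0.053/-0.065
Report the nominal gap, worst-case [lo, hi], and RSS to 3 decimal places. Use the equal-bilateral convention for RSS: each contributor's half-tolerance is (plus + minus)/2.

nominal=87.590 wc=[86.218,88.922] rss=0.578

Stack each dimension's contribution:
  -A: nom -14.200 → Σnom=-14.200; wc +0.340/-0.340 → slack +0.340/-0.340; half-tol=0.340, Σhalf²=0.115600
  -B: nom -33.000 → Σnom=-47.200; wc +0.351/-0.300 → slack +0.691/-0.640; half-tol=0.326, Σhalf²=0.221550
  -C: nom -3.300 → Σnom=-50.500; wc +0.150/-0.150 → slack +0.841/-0.790; half-tol=0.150, Σhalf²=0.244050
  +D: nom +47.000 → Σnom=-3.500; wc +0.270/-0.270 → slack +1.111/-1.060; half-tol=0.270, Σhalf²=0.316950
  -E: nom -4.200 → Σnom=-7.700; wc +0.040/-0.150 → slack +1.151/-1.210; half-tol=0.095, Σhalf²=0.325975
  +F: nom +33.600 → Σnom=25.900; wc +0.040/-0.029 → slack +1.191/-1.239; half-tol=0.035, Σhalf²=0.327166
  +G: nom +26.000 → Σnom=51.900; wc +0.038/-0.038 → slack +1.229/-1.277; half-tol=0.038, Σhalf²=0.328610
  -H: nom -4.200 → Σnom=47.700; wc +0.050/-0.030 → slack +1.279/-1.307; half-tol=0.040, Σhalf²=0.330210
  +I: nom +39.890 → Σnom=87.590; wc +0.053/-0.065 → slack +1.332/-1.372; half-tol=0.059, Σhalf²=0.333691
Nominal = 87.590. Worst-case = [87.590 - 1.372, 87.590 + 1.332] = [86.218, 88.922]. RSS = √0.333691 = 0.578.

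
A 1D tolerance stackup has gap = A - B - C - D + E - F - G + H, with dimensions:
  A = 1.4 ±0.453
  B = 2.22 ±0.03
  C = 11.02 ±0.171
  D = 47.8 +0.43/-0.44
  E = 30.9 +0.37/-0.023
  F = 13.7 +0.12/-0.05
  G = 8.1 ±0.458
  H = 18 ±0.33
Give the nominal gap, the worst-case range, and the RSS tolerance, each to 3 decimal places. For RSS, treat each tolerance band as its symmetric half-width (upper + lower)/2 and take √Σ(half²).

Stack each dimension's contribution:
  +A: nom +1.400 → Σnom=1.400; wc +0.453/-0.453 → slack +0.453/-0.453; half-tol=0.453, Σhalf²=0.205209
  -B: nom -2.220 → Σnom=-0.820; wc +0.030/-0.030 → slack +0.483/-0.483; half-tol=0.030, Σhalf²=0.206109
  -C: nom -11.020 → Σnom=-11.840; wc +0.171/-0.171 → slack +0.654/-0.654; half-tol=0.171, Σhalf²=0.235350
  -D: nom -47.800 → Σnom=-59.640; wc +0.440/-0.430 → slack +1.094/-1.084; half-tol=0.435, Σhalf²=0.424575
  +E: nom +30.900 → Σnom=-28.740; wc +0.370/-0.023 → slack +1.464/-1.107; half-tol=0.197, Σhalf²=0.463187
  -F: nom -13.700 → Σnom=-42.440; wc +0.050/-0.120 → slack +1.514/-1.227; half-tol=0.085, Σhalf²=0.470412
  -G: nom -8.100 → Σnom=-50.540; wc +0.458/-0.458 → slack +1.972/-1.685; half-tol=0.458, Σhalf²=0.680176
  +H: nom +18.000 → Σnom=-32.540; wc +0.330/-0.330 → slack +2.302/-2.015; half-tol=0.330, Σhalf²=0.789076
Nominal = -32.540. Worst-case = [-32.540 - 2.015, -32.540 + 2.302] = [-34.555, -30.238]. RSS = √0.789076 = 0.888.

nominal=-32.540 wc=[-34.555,-30.238] rss=0.888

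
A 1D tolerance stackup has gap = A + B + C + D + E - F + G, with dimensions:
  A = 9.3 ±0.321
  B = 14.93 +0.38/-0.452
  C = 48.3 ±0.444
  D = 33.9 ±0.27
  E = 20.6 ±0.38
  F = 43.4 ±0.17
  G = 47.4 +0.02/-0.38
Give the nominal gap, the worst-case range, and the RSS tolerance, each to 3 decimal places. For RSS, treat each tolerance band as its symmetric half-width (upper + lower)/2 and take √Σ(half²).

Stack each dimension's contribution:
  +A: nom +9.300 → Σnom=9.300; wc +0.321/-0.321 → slack +0.321/-0.321; half-tol=0.321, Σhalf²=0.103041
  +B: nom +14.930 → Σnom=24.230; wc +0.380/-0.452 → slack +0.701/-0.773; half-tol=0.416, Σhalf²=0.276097
  +C: nom +48.300 → Σnom=72.530; wc +0.444/-0.444 → slack +1.145/-1.217; half-tol=0.444, Σhalf²=0.473233
  +D: nom +33.900 → Σnom=106.430; wc +0.270/-0.270 → slack +1.415/-1.487; half-tol=0.270, Σhalf²=0.546133
  +E: nom +20.600 → Σnom=127.030; wc +0.380/-0.380 → slack +1.795/-1.867; half-tol=0.380, Σhalf²=0.690533
  -F: nom -43.400 → Σnom=83.630; wc +0.170/-0.170 → slack +1.965/-2.037; half-tol=0.170, Σhalf²=0.719433
  +G: nom +47.400 → Σnom=131.030; wc +0.020/-0.380 → slack +1.985/-2.417; half-tol=0.200, Σhalf²=0.759433
Nominal = 131.030. Worst-case = [131.030 - 2.417, 131.030 + 1.985] = [128.613, 133.015]. RSS = √0.759433 = 0.871.

nominal=131.030 wc=[128.613,133.015] rss=0.871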